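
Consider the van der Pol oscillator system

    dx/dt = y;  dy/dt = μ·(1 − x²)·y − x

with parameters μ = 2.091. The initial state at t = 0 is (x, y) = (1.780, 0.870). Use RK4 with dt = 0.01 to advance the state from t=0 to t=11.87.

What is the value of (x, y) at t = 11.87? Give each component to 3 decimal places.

(x, y) = (-1.918, 0.312)

t=0.000: state=(1.780, 0.870)
step 1 (dt=0.01): k1=(0.870, -5.725), k2=(0.841, -5.627), k3=(0.842, -5.628), k4=(0.814, -5.529); state += dt/6·(k1+2k2+2k3+k4)
t=0.010: state=(1.788, 0.814)
t=0.020: state=(1.796, 0.759)
t=0.030: state=(1.804, 0.707)
continuing one RK4 step at a time; state shown every 50 steps (Δt=0.5):
t=0.500: state=(1.825, -0.267)
t=1.000: state=(1.652, -0.404)
t=1.500: state=(1.423, -0.521)
t=2.000: state=(1.112, -0.759)
t=2.500: state=(0.591, -1.475)
t=3.000: state=(-0.661, -3.780)
t=3.500: state=(-1.979, -0.591)
t=4.000: state=(-1.958, 0.282)
t=4.500: state=(-1.795, 0.360)
t=5.000: state=(-1.598, 0.434)
t=5.500: state=(-1.351, 0.566)
t=6.000: state=(-1.004, 0.873)
t=6.500: state=(-0.368, 1.895)
t=7.000: state=(1.177, 3.802)
t=7.500: state=(2.019, 0.075)
t=8.000: state=(1.919, -0.312)
t=8.500: state=(1.746, -0.377)
t=9.000: state=(1.538, -0.461)
t=9.500: state=(1.273, -0.622)
t=10.000: state=(0.878, -1.028)
t=10.500: state=(0.079, -2.496)
t=11.000: state=(-1.620, -2.715)
t=11.500: state=(-2.012, 0.148)
t=11.870: state=(-1.918, 0.312)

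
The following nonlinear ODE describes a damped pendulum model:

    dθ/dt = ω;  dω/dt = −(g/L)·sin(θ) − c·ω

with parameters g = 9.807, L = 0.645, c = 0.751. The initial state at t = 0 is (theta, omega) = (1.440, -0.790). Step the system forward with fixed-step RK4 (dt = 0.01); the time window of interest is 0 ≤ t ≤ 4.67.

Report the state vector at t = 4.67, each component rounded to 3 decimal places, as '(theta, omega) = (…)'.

t=0.000: state=(1.440, -0.790)
step 1 (dt=0.01): k1=(-0.790, -14.481), k2=(-0.862, -14.419), k3=(-0.862, -14.419), k4=(-0.934, -14.356); state += dt/6·(k1+2k2+2k3+k4)
t=0.010: state=(1.431, -0.934)
t=0.020: state=(1.421, -1.077)
t=0.030: state=(1.410, -1.219)
continuing one RK4 step at a time; state shown every 20 steps (Δt=0.2):
t=0.200: state=(1.013, -3.350)
t=0.400: state=(0.195, -4.461)
t=0.600: state=(-0.606, -3.192)
t=0.800: state=(-0.996, -0.641)
t=1.000: state=(-0.873, 1.781)
t=1.200: state=(-0.352, 3.176)
t=1.400: state=(0.276, 2.798)
t=1.600: state=(0.673, 1.040)
t=1.800: state=(0.678, -0.943)
t=2.000: state=(0.343, -2.227)
t=2.200: state=(-0.124, -2.205)
t=2.400: state=(-0.460, -1.024)
t=2.600: state=(-0.511, 0.501)
t=2.800: state=(-0.291, 1.569)
t=3.000: state=(0.052, 1.678)
t=3.200: state=(0.319, 0.879)
t=3.400: state=(0.380, -0.264)
t=3.600: state=(0.233, -1.112)
t=3.800: state=(-0.017, -1.260)
t=4.000: state=(-0.223, -0.713)
t=4.200: state=(-0.282, 0.133)
t=4.400: state=(-0.183, 0.791)
t=4.600: state=(-0.000, 0.939)
t=4.670: state=(0.063, 0.858)

(theta, omega) = (0.063, 0.858)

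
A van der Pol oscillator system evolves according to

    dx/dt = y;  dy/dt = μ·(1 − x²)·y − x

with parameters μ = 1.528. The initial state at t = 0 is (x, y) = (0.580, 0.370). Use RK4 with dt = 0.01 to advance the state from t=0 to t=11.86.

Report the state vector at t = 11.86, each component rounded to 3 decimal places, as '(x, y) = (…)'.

t=0.000: state=(0.580, 0.370)
step 1 (dt=0.01): k1=(0.370, -0.205), k2=(0.369, -0.209), k3=(0.369, -0.209), k4=(0.368, -0.213); state += dt/6·(k1+2k2+2k3+k4)
t=0.010: state=(0.584, 0.368)
t=0.020: state=(0.587, 0.366)
t=0.030: state=(0.591, 0.363)
continuing one RK4 step at a time; state shown every 50 steps (Δt=0.5):
t=0.500: state=(0.722, 0.165)
t=1.000: state=(0.717, -0.206)
t=1.500: state=(0.491, -0.737)
t=2.000: state=(-0.090, -1.684)
t=2.500: state=(-1.168, -2.220)
t=3.000: state=(-1.789, -0.282)
t=3.500: state=(-1.719, 0.386)
t=4.000: state=(-1.470, 0.599)
t=4.500: state=(-1.109, 0.878)
t=5.000: state=(-0.526, 1.571)
t=5.500: state=(0.639, 3.150)
t=6.000: state=(1.897, 1.046)
t=6.500: state=(1.976, -0.283)
t=7.000: state=(1.780, -0.466)
t=7.500: state=(1.516, -0.598)
t=8.000: state=(1.164, -0.840)
t=8.500: state=(0.618, -1.449)
t=9.000: state=(-0.456, -2.995)
t=9.500: state=(-1.826, -1.431)
t=10.000: state=(-1.993, 0.235)
t=10.500: state=(-1.809, 0.452)
t=11.000: state=(-1.553, 0.579)
t=11.500: state=(-1.215, 0.798)
t=11.860: state=(-0.876, 1.125)

(x, y) = (-0.876, 1.125)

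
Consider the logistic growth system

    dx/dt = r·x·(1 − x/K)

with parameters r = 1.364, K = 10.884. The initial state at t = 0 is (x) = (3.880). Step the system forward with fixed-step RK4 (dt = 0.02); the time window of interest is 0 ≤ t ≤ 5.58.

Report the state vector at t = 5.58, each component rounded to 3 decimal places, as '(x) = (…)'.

t=0.000: state=(3.880)
step 1 (dt=0.02): k1=(3.406), k2=(3.419), k3=(3.419), k4=(3.432); state += dt/6·(k1+2k2+2k3+k4)
t=0.020: state=(3.948)
t=0.040: state=(4.017)
t=0.060: state=(4.087)
continuing one RK4 step at a time; state shown every 10 steps (Δt=0.2):
t=0.200: state=(4.584)
t=0.400: state=(5.319)
t=0.600: state=(6.059)
t=0.800: state=(6.776)
t=1.000: state=(7.447)
t=1.200: state=(8.055)
t=1.400: state=(8.588)
t=1.600: state=(9.043)
t=1.800: state=(9.424)
t=2.000: state=(9.736)
t=2.200: state=(9.987)
t=2.400: state=(10.188)
t=2.600: state=(10.346)
t=2.800: state=(10.469)
t=3.000: state=(10.565)
t=3.200: state=(10.640)
t=3.400: state=(10.697)
t=3.600: state=(10.741)
t=3.800: state=(10.775)
t=4.000: state=(10.801)
t=4.200: state=(10.820)
t=4.400: state=(10.836)
t=4.600: state=(10.847)
t=4.800: state=(10.856)
t=5.000: state=(10.863)
t=5.200: state=(10.868)
t=5.400: state=(10.872)
t=5.580: state=(10.874)

(x) = (10.874)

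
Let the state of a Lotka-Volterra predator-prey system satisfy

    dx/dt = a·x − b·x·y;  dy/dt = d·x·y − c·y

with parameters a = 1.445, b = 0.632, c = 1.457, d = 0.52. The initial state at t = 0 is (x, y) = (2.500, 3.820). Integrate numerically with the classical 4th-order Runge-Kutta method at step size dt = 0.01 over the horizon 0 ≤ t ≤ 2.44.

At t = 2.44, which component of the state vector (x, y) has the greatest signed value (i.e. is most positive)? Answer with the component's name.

largest component: x

t=0.000: state=(2.500, 3.820)
step 1 (dt=0.01): k1=(-2.423, -0.600), k2=(-2.407, -0.623), k3=(-2.407, -0.623), k4=(-2.390, -0.646); state += dt/6·(k1+2k2+2k3+k4)
t=0.010: state=(2.476, 3.814)
t=0.020: state=(2.452, 3.807)
t=0.030: state=(2.429, 3.800)
continuing one RK4 step at a time; state shown every 10 steps (Δt=0.1):
t=0.100: state=(2.274, 3.738)
t=0.200: state=(2.083, 3.618)
t=0.300: state=(1.923, 3.470)
t=0.400: state=(1.794, 3.304)
t=0.500: state=(1.691, 3.127)
t=0.600: state=(1.613, 2.945)
t=0.700: state=(1.556, 2.764)
t=0.800: state=(1.519, 2.588)
t=0.900: state=(1.498, 2.419)
t=1.000: state=(1.493, 2.260)
t=1.100: state=(1.503, 2.112)
t=1.200: state=(1.526, 1.975)
t=1.300: state=(1.562, 1.850)
t=1.400: state=(1.612, 1.737)
t=1.500: state=(1.675, 1.635)
t=1.600: state=(1.750, 1.545)
t=1.700: state=(1.839, 1.466)
t=1.800: state=(1.941, 1.398)
t=1.900: state=(2.057, 1.341)
t=2.000: state=(2.187, 1.294)
t=2.100: state=(2.331, 1.258)
t=2.200: state=(2.490, 1.232)
t=2.300: state=(2.663, 1.218)
t=2.400: state=(2.849, 1.215)
t=2.440: state=(2.927, 1.217)
compare at T: x=2.927, y=1.217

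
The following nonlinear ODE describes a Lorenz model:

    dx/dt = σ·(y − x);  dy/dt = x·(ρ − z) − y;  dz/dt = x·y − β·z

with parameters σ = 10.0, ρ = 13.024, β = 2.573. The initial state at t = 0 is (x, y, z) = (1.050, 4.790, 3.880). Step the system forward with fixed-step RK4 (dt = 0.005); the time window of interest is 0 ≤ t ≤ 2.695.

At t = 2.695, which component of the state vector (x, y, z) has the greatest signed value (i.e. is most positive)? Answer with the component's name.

largest component: z

t=0.000: state=(1.050, 4.790, 3.880)
step 1 (dt=0.005): k1=(37.400, 4.811, -4.954), k2=(36.585, 5.668, -4.460), k3=(36.627, 5.646, -4.471), k4=(35.851, 6.485, -3.984); state += dt/6·(k1+2k2+2k3+k4)
t=0.005: state=(1.233, 4.818, 3.858)
t=0.010: state=(1.409, 4.855, 3.840)
t=0.015: state=(1.578, 4.899, 3.827)
continuing one RK4 step at a time; state shown every 20 steps (Δt=0.1):
t=0.100: state=(3.957, 6.581, 4.331)
t=0.200: state=(6.750, 9.680, 7.298)
t=0.300: state=(9.254, 10.830, 13.328)
t=0.400: state=(9.052, 7.029, 17.965)
t=0.500: state=(6.080, 2.801, 17.072)
t=0.600: state=(3.365, 1.372, 13.976)
t=0.700: state=(2.062, 1.350, 11.102)
t=0.800: state=(1.749, 1.764, 8.832)
t=0.900: state=(2.007, 2.491, 7.174)
t=1.000: state=(2.721, 3.682, 6.185)
t=1.100: state=(3.970, 5.522, 6.142)
t=1.200: state=(5.808, 7.873, 7.681)
t=1.300: state=(7.794, 9.443, 11.331)
t=1.400: state=(8.521, 8.122, 15.400)
t=1.500: state=(7.090, 4.920, 16.452)
t=1.600: state=(4.883, 2.911, 14.692)
t=1.700: state=(3.406, 2.438, 12.278)
t=1.800: state=(2.877, 2.738, 10.180)
t=1.900: state=(3.046, 3.497, 8.668)
t=2.000: state=(3.752, 4.707, 7.924)
t=2.100: state=(4.937, 6.327, 8.253)
t=2.200: state=(6.413, 7.869, 10.005)
t=2.300: state=(7.544, 8.177, 12.842)
t=2.400: state=(7.453, 6.640, 14.966)
t=2.500: state=(6.173, 4.632, 14.941)
t=2.600: state=(4.741, 3.543, 13.453)
t=2.695: state=(3.915, 3.381, 11.757)
compare at T: x=3.915, y=3.381, z=11.757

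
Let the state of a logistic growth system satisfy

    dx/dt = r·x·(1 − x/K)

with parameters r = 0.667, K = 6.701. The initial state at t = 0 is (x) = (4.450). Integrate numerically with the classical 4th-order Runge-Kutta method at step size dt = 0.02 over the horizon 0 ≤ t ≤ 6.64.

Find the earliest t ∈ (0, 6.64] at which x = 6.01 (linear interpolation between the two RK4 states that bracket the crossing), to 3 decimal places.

t = 2.221

t=0.000: state=(4.450)
step 1 (dt=0.02): k1=(0.997), k2=(0.995), k3=(0.995), k4=(0.993); state += dt/6·(k1+2k2+2k3+k4)
t=0.020: state=(4.470)
t=0.040: state=(4.490)
t=0.060: state=(4.509)
continuing one RK4 step at a time; state shown every 25 steps (Δt=0.5):
t=0.500: state=(4.919)
t=1.000: state=(5.320)
t=1.500: state=(5.650)
t=2.000: state=(5.913)
t=2.220: state=(6.010)
next step: t=2.240: state=(6.018) — x has crossed 6.01
linear interpolation between t=2.220 (6.00952) and t=2.240 (6.01775) → t≈2.221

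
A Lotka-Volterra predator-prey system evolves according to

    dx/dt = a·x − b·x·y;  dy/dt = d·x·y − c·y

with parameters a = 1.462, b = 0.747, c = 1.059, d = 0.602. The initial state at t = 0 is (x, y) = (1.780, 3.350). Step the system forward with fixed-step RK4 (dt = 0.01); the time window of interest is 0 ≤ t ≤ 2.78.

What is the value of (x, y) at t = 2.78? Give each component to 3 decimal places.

(x, y) = (1.504, 1.035)

t=0.000: state=(1.780, 3.350)
step 1 (dt=0.01): k1=(-1.852, 0.042), k2=(-1.843, 0.023), k3=(-1.843, 0.023), k4=(-1.833, 0.005); state += dt/6·(k1+2k2+2k3+k4)
t=0.010: state=(1.762, 3.350)
t=0.020: state=(1.743, 3.350)
t=0.030: state=(1.725, 3.350)
continuing one RK4 step at a time; state shown every 10 steps (Δt=0.1):
t=0.100: state=(1.605, 3.336)
t=0.200: state=(1.450, 3.290)
t=0.300: state=(1.316, 3.216)
t=0.400: state=(1.202, 3.120)
t=0.500: state=(1.106, 3.008)
t=0.600: state=(1.028, 2.885)
t=0.700: state=(0.963, 2.755)
t=0.800: state=(0.912, 2.622)
t=0.900: state=(0.872, 2.489)
t=1.000: state=(0.842, 2.357)
t=1.100: state=(0.822, 2.229)
t=1.200: state=(0.809, 2.106)
t=1.300: state=(0.803, 1.988)
t=1.400: state=(0.805, 1.877)
t=1.500: state=(0.813, 1.773)
t=1.600: state=(0.827, 1.675)
t=1.700: state=(0.848, 1.585)
t=1.800: state=(0.874, 1.501)
t=1.900: state=(0.907, 1.425)
t=2.000: state=(0.947, 1.355)
t=2.100: state=(0.993, 1.292)
t=2.200: state=(1.045, 1.236)
t=2.300: state=(1.105, 1.186)
t=2.400: state=(1.173, 1.143)
t=2.500: state=(1.248, 1.105)
t=2.600: state=(1.332, 1.075)
t=2.700: state=(1.424, 1.050)
t=2.780: state=(1.504, 1.035)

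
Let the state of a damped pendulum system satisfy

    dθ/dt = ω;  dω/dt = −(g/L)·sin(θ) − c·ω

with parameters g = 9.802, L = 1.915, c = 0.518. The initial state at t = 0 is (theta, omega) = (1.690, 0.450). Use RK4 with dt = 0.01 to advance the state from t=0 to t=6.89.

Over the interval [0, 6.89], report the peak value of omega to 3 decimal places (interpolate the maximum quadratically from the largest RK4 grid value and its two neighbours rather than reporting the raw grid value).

max omega = 1.946

t=0.000: state=(1.690, 0.450)
step 1 (dt=0.01): k1=(0.450, -5.315), k2=(0.423, -5.300), k3=(0.423, -5.300), k4=(0.397, -5.285); state += dt/6·(k1+2k2+2k3+k4)
t=0.010: state=(1.694, 0.397)
t=0.020: state=(1.698, 0.344)
t=0.030: state=(1.701, 0.292)
continuing one RK4 step at a time; state shown every 25 steps (Δt=0.25):
t=0.250: state=(1.644, -0.796)
t=0.500: state=(1.304, -1.890)
t=0.750: state=(0.724, -2.671)
t=1.000: state=(0.026, -2.771)
t=1.250: state=(-0.594, -2.080)
t=1.500: state=(-0.978, -0.960)
t=1.750: state=(-1.072, 0.197)
t=2.000: state=(-0.894, 1.183)
t=2.250: state=(-0.509, 1.817)
t=2.500: state=(-0.031, 1.910)
t=2.750: state=(0.398, 1.443)
t=3.000: state=(0.663, 0.642)
t=3.250: state=(0.715, -0.216)
t=3.500: state=(0.568, -0.920)
t=3.750: state=(0.282, -1.306)
t=4.000: state=(-0.050, -1.281)
t=4.250: state=(-0.328, -0.887)
t=4.500: state=(-0.477, -0.294)
t=4.750: state=(-0.474, 0.304)
t=5.000: state=(-0.338, 0.750)
t=5.250: state=(-0.121, 0.933)
t=5.500: state=(0.104, 0.825)
t=5.750: state=(0.272, 0.490)
t=6.000: state=(0.341, 0.057)
t=6.250: state=(0.304, -0.339)
t=6.500: state=(0.184, -0.592)
t=6.750: state=(0.025, -0.644)
t=6.890: state=(-0.062, -0.585)
largest grid value and its neighbours: omega(2.400)=1.94534, omega(2.410)=1.94617, omega(2.420)=1.94601
parabola through these three points peaks at t≈2.413 with omega≈1.94622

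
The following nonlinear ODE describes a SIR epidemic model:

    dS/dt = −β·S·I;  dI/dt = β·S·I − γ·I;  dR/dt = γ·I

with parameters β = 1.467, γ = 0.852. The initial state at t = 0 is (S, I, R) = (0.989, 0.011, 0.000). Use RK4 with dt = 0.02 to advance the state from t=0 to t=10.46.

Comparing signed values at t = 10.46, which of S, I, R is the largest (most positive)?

largest component: R

t=0.000: state=(0.989, 0.011, 0.000)
step 1 (dt=0.02): k1=(-0.016, 0.007, 0.009), k2=(-0.016, 0.007, 0.009), k3=(-0.016, 0.007, 0.009), k4=(-0.016, 0.007, 0.009); state += dt/6·(k1+2k2+2k3+k4)
t=0.020: state=(0.989, 0.011, 0.000)
t=0.040: state=(0.988, 0.011, 0.000)
t=0.060: state=(0.988, 0.011, 0.001)
continuing one RK4 step at a time; state shown every 25 steps (Δt=0.5):
t=0.500: state=(0.980, 0.015, 0.005)
t=1.000: state=(0.967, 0.020, 0.013)
t=1.500: state=(0.951, 0.026, 0.022)
t=2.000: state=(0.931, 0.034, 0.035)
t=2.500: state=(0.905, 0.043, 0.052)
t=3.000: state=(0.873, 0.055, 0.072)
t=3.500: state=(0.835, 0.067, 0.098)
t=4.000: state=(0.792, 0.079, 0.129)
t=4.500: state=(0.744, 0.091, 0.166)
t=5.000: state=(0.693, 0.100, 0.206)
t=5.500: state=(0.642, 0.107, 0.251)
t=6.000: state=(0.593, 0.110, 0.297)
t=6.500: state=(0.547, 0.109, 0.344)
t=7.000: state=(0.506, 0.105, 0.389)
t=7.500: state=(0.470, 0.098, 0.433)
t=8.000: state=(0.438, 0.089, 0.473)
t=8.500: state=(0.412, 0.079, 0.508)
t=9.000: state=(0.390, 0.070, 0.540)
t=9.500: state=(0.372, 0.060, 0.568)
t=10.000: state=(0.357, 0.051, 0.592)
t=10.460: state=(0.346, 0.044, 0.610)
compare at T: S=0.346, I=0.044, R=0.610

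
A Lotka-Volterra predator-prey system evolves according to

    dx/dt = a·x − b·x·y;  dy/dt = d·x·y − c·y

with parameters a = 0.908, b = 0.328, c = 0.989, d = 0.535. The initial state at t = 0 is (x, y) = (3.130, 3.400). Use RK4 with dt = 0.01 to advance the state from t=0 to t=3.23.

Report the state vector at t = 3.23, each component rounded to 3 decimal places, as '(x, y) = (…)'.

(x, y) = (0.994, 2.127)

t=0.000: state=(3.130, 3.400)
step 1 (dt=0.01): k1=(-0.649, 2.331), k2=(-0.660, 2.333), k3=(-0.660, 2.333), k4=(-0.671, 2.335); state += dt/6·(k1+2k2+2k3+k4)
t=0.010: state=(3.123, 3.423)
t=0.020: state=(3.117, 3.447)
t=0.030: state=(3.110, 3.470)
continuing one RK4 step at a time; state shown every 20 steps (Δt=0.2):
t=0.200: state=(2.957, 3.867)
t=0.400: state=(2.712, 4.299)
t=0.600: state=(2.424, 4.644)
t=0.800: state=(2.126, 4.861)
t=1.000: state=(1.848, 4.932)
t=1.200: state=(1.606, 4.866)
t=1.400: state=(1.407, 4.689)
t=1.600: state=(1.250, 4.434)
t=1.800: state=(1.132, 4.131)
t=2.000: state=(1.046, 3.808)
t=2.200: state=(0.987, 3.483)
t=2.400: state=(0.952, 3.169)
t=2.600: state=(0.936, 2.877)
t=2.800: state=(0.938, 2.609)
t=3.000: state=(0.956, 2.369)
t=3.200: state=(0.988, 2.156)
t=3.230: state=(0.994, 2.127)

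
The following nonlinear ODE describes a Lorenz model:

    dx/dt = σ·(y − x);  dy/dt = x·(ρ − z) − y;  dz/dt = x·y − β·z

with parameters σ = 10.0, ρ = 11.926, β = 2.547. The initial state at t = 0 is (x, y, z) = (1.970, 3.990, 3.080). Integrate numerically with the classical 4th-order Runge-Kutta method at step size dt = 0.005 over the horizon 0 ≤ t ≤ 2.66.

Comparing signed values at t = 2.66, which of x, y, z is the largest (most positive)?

t=0.000: state=(1.970, 3.990, 3.080)
step 1 (dt=0.005): k1=(20.200, 13.437, 0.016), k2=(20.031, 13.850, 0.285), k3=(20.045, 13.844, 0.283), k4=(19.890, 14.251, 0.555); state += dt/6·(k1+2k2+2k3+k4)
t=0.005: state=(2.070, 4.059, 3.081)
t=0.010: state=(2.169, 4.132, 3.086)
t=0.015: state=(2.267, 4.210, 3.092)
continuing one RK4 step at a time; state shown every 20 steps (Δt=0.1):
t=0.100: state=(3.932, 6.032, 3.720)
t=0.200: state=(6.294, 8.848, 6.323)
t=0.300: state=(8.568, 10.166, 11.471)
t=0.400: state=(8.746, 7.376, 15.995)
t=0.500: state=(6.355, 3.451, 15.974)
t=0.600: state=(3.774, 1.730, 13.448)
t=0.700: state=(2.352, 1.492, 10.824)
t=0.800: state=(1.898, 1.781, 8.683)
t=0.900: state=(2.023, 2.364, 7.081)
t=1.000: state=(2.564, 3.311, 6.058)
t=1.100: state=(3.536, 4.746, 5.781)
t=1.200: state=(4.980, 6.630, 6.642)
t=1.300: state=(6.681, 8.289, 9.092)
t=1.400: state=(7.800, 8.224, 12.546)
t=1.500: state=(7.337, 6.059, 14.632)
t=1.600: state=(5.659, 3.838, 14.137)
t=1.700: state=(4.079, 2.839, 12.329)
t=1.800: state=(3.231, 2.755, 10.422)
t=1.900: state=(3.064, 3.177, 8.882)
t=2.000: state=(3.410, 3.974, 7.895)
t=2.100: state=(4.170, 5.112, 7.640)
t=2.200: state=(5.247, 6.416, 8.343)
t=2.300: state=(6.365, 7.333, 10.067)
t=2.400: state=(6.968, 7.118, 12.171)
t=2.500: state=(6.613, 5.806, 13.370)
t=2.600: state=(5.572, 4.429, 13.093)
t=2.660: state=(4.917, 3.908, 12.444)
compare at T: x=4.917, y=3.908, z=12.444

largest component: z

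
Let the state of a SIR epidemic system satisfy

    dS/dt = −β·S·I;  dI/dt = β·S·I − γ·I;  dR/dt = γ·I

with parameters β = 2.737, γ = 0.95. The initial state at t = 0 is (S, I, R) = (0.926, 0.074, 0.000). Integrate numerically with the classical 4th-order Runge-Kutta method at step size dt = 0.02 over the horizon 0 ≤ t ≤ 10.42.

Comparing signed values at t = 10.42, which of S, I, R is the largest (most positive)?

largest component: R

t=0.000: state=(0.926, 0.074, 0.000)
step 1 (dt=0.02): k1=(-0.188, 0.117, 0.070), k2=(-0.190, 0.119, 0.071), k3=(-0.190, 0.119, 0.071), k4=(-0.193, 0.120, 0.073); state += dt/6·(k1+2k2+2k3+k4)
t=0.020: state=(0.922, 0.076, 0.001)
t=0.040: state=(0.918, 0.079, 0.003)
t=0.060: state=(0.914, 0.081, 0.004)
continuing one RK4 step at a time; state shown every 25 steps (Δt=0.5):
t=0.500: state=(0.797, 0.151, 0.052)
t=1.000: state=(0.607, 0.246, 0.147)
t=1.500: state=(0.413, 0.307, 0.280)
t=2.000: state=(0.270, 0.302, 0.427)
t=2.500: state=(0.184, 0.255, 0.561)
t=3.000: state=(0.135, 0.197, 0.668)
t=3.500: state=(0.107, 0.144, 0.749)
t=4.000: state=(0.091, 0.103, 0.807)
t=4.500: state=(0.080, 0.072, 0.848)
t=5.000: state=(0.074, 0.050, 0.876)
t=5.500: state=(0.070, 0.034, 0.896)
t=6.000: state=(0.067, 0.023, 0.909)
t=6.500: state=(0.066, 0.016, 0.919)
t=7.000: state=(0.064, 0.011, 0.925)
t=7.500: state=(0.064, 0.007, 0.929)
t=8.000: state=(0.063, 0.005, 0.932)
t=8.500: state=(0.063, 0.003, 0.934)
t=9.000: state=(0.063, 0.002, 0.935)
t=9.500: state=(0.062, 0.002, 0.936)
t=10.000: state=(0.062, 0.001, 0.937)
t=10.420: state=(0.062, 0.001, 0.937)
compare at T: S=0.062, I=0.001, R=0.937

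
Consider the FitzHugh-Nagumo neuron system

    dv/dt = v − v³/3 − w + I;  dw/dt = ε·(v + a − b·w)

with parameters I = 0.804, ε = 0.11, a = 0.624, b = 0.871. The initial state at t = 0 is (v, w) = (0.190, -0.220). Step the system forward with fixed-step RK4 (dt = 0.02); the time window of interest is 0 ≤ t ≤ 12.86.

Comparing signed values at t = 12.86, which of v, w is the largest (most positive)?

largest component: w

t=0.000: state=(0.190, -0.220)
step 1 (dt=0.02): k1=(1.212, 0.111), k2=(1.222, 0.112), k3=(1.222, 0.112), k4=(1.233, 0.113); state += dt/6·(k1+2k2+2k3+k4)
t=0.020: state=(0.214, -0.218)
t=0.040: state=(0.239, -0.215)
t=0.060: state=(0.265, -0.213)
continuing one RK4 step at a time; state shown every 25 steps (Δt=0.5):
t=0.500: state=(0.915, -0.147)
t=1.000: state=(1.623, -0.037)
t=1.500: state=(1.925, 0.095)
t=2.000: state=(1.972, 0.229)
t=2.500: state=(1.948, 0.358)
t=3.000: state=(1.909, 0.478)
t=3.500: state=(1.866, 0.590)
t=4.000: state=(1.823, 0.695)
t=4.500: state=(1.779, 0.793)
t=5.000: state=(1.736, 0.884)
t=5.500: state=(1.692, 0.968)
t=6.000: state=(1.649, 1.046)
t=6.500: state=(1.605, 1.118)
t=7.000: state=(1.561, 1.184)
t=7.500: state=(1.517, 1.245)
t=8.000: state=(1.473, 1.301)
t=8.500: state=(1.428, 1.351)
t=9.000: state=(1.383, 1.397)
t=9.500: state=(1.337, 1.438)
t=10.000: state=(1.289, 1.475)
t=10.500: state=(1.241, 1.507)
t=11.000: state=(1.190, 1.536)
t=11.500: state=(1.137, 1.560)
t=12.000: state=(1.081, 1.580)
t=12.500: state=(1.021, 1.596)
t=12.860: state=(0.974, 1.605)
compare at T: v=0.974, w=1.605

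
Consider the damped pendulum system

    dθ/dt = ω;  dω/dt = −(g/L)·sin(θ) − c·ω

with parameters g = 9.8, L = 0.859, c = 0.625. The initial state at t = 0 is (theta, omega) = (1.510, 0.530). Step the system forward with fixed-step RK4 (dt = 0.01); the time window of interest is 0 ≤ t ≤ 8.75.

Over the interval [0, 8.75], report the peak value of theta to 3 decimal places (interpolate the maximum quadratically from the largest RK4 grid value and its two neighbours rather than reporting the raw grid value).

t=0.000: state=(1.510, 0.530)
step 1 (dt=0.01): k1=(0.530, -11.719), k2=(0.471, -11.684), k3=(0.472, -11.684), k4=(0.413, -11.649); state += dt/6·(k1+2k2+2k3+k4)
t=0.010: state=(1.515, 0.413)
t=0.020: state=(1.518, 0.297)
t=0.030: state=(1.521, 0.182)
continuing one RK4 step at a time; state shown every 50 steps (Δt=0.5):
t=0.500: state=(0.503, -3.904)
t=1.000: state=(-1.014, -0.997)
t=1.500: state=(-0.386, 2.871)
t=2.000: state=(0.739, 0.702)
t=2.500: state=(0.222, -2.177)
t=3.000: state=(-0.558, -0.305)
t=3.500: state=(-0.089, 1.641)
t=4.000: state=(0.419, -0.007)
t=4.500: state=(-0.001, -1.202)
t=5.000: state=(-0.305, 0.201)
t=5.500: state=(0.054, 0.845)
t=6.000: state=(0.214, -0.296)
t=6.500: state=(-0.078, -0.565)
t=7.000: state=(-0.142, 0.320)
t=7.500: state=(0.083, 0.354)
t=8.000: state=(0.089, -0.300)
t=8.500: state=(-0.077, -0.203)
t=8.750: state=(-0.094, 0.068)
largest grid value and its neighbours: theta(0.040)=1.52190, theta(0.050)=1.52200, theta(0.060)=1.52096
parabola through these three points peaks at t≈0.046 with theta≈1.52210

max theta = 1.522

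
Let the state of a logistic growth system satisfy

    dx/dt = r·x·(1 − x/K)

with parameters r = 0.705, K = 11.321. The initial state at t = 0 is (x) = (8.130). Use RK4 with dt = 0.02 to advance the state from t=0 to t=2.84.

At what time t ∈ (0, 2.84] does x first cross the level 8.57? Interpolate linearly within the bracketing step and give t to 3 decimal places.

t=0.000: state=(8.130)
step 1 (dt=0.02): k1=(1.616), k2=(1.611), k3=(1.611), k4=(1.606); state += dt/6·(k1+2k2+2k3+k4)
t=0.020: state=(8.162)
t=0.040: state=(8.194)
t=0.060: state=(8.226)
continuing one RK4 step at a time; state shown every 5 steps (Δt=0.1):
t=0.100: state=(8.289)
t=0.200: state=(8.443)
t=0.280: state=(8.562)
next step: t=0.300: state=(8.592) — x has crossed 8.57
linear interpolation between t=0.280 (8.56234) and t=0.300 (8.59165) → t≈0.285

t = 0.285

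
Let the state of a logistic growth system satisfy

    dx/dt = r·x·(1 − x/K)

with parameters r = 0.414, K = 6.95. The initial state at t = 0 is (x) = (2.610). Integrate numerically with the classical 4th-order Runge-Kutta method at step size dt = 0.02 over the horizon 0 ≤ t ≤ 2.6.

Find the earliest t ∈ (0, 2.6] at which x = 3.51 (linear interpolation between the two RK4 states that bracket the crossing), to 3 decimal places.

t=0.000: state=(2.610)
step 1 (dt=0.02): k1=(0.675), k2=(0.675), k3=(0.675), k4=(0.676); state += dt/6·(k1+2k2+2k3+k4)
t=0.020: state=(2.624)
t=0.040: state=(2.637)
t=0.060: state=(2.651)
continuing one RK4 step at a time; state shown every 5 steps (Δt=0.1):
t=0.100: state=(2.678)
t=0.200: state=(2.746)
t=0.300: state=(2.815)
t=0.400: state=(2.885)
t=0.500: state=(2.955)
t=0.600: state=(3.026)
t=0.700: state=(3.096)
t=0.800: state=(3.168)
t=0.900: state=(3.239)
t=1.000: state=(3.311)
t=1.100: state=(3.383)
t=1.200: state=(3.455)
t=1.260: state=(3.498)
next step: t=1.280: state=(3.512) — x has crossed 3.51
linear interpolation between t=1.260 (3.49779) and t=1.280 (3.51217) → t≈1.277

t = 1.277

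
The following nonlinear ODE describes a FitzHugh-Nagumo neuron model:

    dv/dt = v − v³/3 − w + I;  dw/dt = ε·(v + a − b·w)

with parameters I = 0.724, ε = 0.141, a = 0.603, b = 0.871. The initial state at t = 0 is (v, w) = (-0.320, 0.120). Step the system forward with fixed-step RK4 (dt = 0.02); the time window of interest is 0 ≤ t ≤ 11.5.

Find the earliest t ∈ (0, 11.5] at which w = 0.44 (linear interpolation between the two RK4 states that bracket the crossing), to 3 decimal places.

t=0.000: state=(-0.320, 0.120)
step 1 (dt=0.02): k1=(0.295, 0.025), k2=(0.297, 0.026), k3=(0.297, 0.026), k4=(0.300, 0.026); state += dt/6·(k1+2k2+2k3+k4)
t=0.020: state=(-0.314, 0.121)
t=0.040: state=(-0.308, 0.121)
t=0.060: state=(-0.302, 0.122)
continuing one RK4 step at a time; state shown every 25 steps (Δt=0.5):
t=0.500: state=(-0.137, 0.138)
t=1.000: state=(0.145, 0.171)
t=1.500: state=(0.573, 0.226)
t=2.000: state=(1.113, 0.311)
t=2.500: state=(1.546, 0.426)
t=2.540: state=(1.570, 0.436)
next step: t=2.560: state=(1.581, 0.441) — w has crossed 0.44
linear interpolation between t=2.540 (0.43626) and t=2.560 (0.44133) → t≈2.555

t = 2.555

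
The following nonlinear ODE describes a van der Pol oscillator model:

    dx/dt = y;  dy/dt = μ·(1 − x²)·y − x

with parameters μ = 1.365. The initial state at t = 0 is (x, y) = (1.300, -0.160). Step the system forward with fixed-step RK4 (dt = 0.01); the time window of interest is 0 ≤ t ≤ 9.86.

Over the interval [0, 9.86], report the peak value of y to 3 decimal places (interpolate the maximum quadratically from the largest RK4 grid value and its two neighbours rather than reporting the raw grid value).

t=0.000: state=(1.300, -0.160)
step 1 (dt=0.01): k1=(-0.160, -1.149), k2=(-0.166, -1.144), k3=(-0.166, -1.144), k4=(-0.171, -1.138); state += dt/6·(k1+2k2+2k3+k4)
t=0.010: state=(1.298, -0.171)
t=0.020: state=(1.297, -0.183)
t=0.030: state=(1.295, -0.194)
continuing one RK4 step at a time; state shown every 50 steps (Δt=0.5):
t=0.500: state=(1.094, -0.646)
t=1.000: state=(0.638, -1.236)
t=1.500: state=(-0.252, -2.447)
t=2.000: state=(-1.573, -2.023)
t=2.500: state=(-1.966, 0.054)
t=3.000: state=(-1.810, 0.461)
t=3.500: state=(-1.537, 0.629)
t=4.000: state=(-1.166, 0.885)
t=4.500: state=(-0.597, 1.491)
t=5.000: state=(0.468, 2.862)
t=5.500: state=(1.788, 1.517)
t=6.000: state=(1.998, -0.207)
t=6.500: state=(1.809, -0.486)
t=7.000: state=(1.529, -0.639)
t=7.500: state=(1.152, -0.899)
t=8.000: state=(0.572, -1.524)
t=8.500: state=(-0.516, -2.905)
t=9.000: state=(-1.813, -1.412)
t=9.500: state=(-1.995, 0.226)
t=9.860: state=(-1.866, 0.446)
largest grid value and its neighbours: y(5.130)=3.06752, y(5.140)=3.06886, y(5.150)=3.06761
parabola through these three points peaks at t≈5.140 with y≈3.06886

max y = 3.069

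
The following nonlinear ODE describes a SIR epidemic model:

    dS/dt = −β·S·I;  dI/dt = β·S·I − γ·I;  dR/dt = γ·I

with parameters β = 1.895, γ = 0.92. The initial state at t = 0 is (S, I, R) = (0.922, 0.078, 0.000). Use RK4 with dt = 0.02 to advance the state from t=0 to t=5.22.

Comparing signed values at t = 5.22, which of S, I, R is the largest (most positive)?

largest component: R

t=0.000: state=(0.922, 0.078, 0.000)
step 1 (dt=0.02): k1=(-0.136, 0.065, 0.072), k2=(-0.137, 0.065, 0.072), k3=(-0.137, 0.065, 0.072), k4=(-0.138, 0.065, 0.073); state += dt/6·(k1+2k2+2k3+k4)
t=0.020: state=(0.919, 0.079, 0.001)
t=0.040: state=(0.916, 0.081, 0.003)
t=0.060: state=(0.914, 0.082, 0.004)
continuing one RK4 step at a time; state shown every 10 steps (Δt=0.2):
t=0.200: state=(0.893, 0.092, 0.016)
t=0.400: state=(0.860, 0.106, 0.034)
t=0.600: state=(0.824, 0.122, 0.055)
t=0.800: state=(0.784, 0.137, 0.078)
t=1.000: state=(0.742, 0.152, 0.105)
t=1.200: state=(0.699, 0.167, 0.135)
t=1.400: state=(0.655, 0.179, 0.166)
t=1.600: state=(0.610, 0.189, 0.200)
t=1.800: state=(0.567, 0.197, 0.236)
t=2.000: state=(0.526, 0.202, 0.273)
t=2.200: state=(0.487, 0.203, 0.310)
t=2.400: state=(0.451, 0.202, 0.347)
t=2.600: state=(0.418, 0.198, 0.384)
t=2.800: state=(0.388, 0.192, 0.420)
t=3.000: state=(0.362, 0.184, 0.454)
t=3.200: state=(0.338, 0.175, 0.487)
t=3.400: state=(0.317, 0.165, 0.519)
t=3.600: state=(0.298, 0.154, 0.548)
t=3.800: state=(0.282, 0.143, 0.575)
t=4.000: state=(0.268, 0.132, 0.601)
t=4.200: state=(0.255, 0.121, 0.624)
t=4.400: state=(0.244, 0.111, 0.645)
t=4.600: state=(0.235, 0.101, 0.665)
t=4.800: state=(0.226, 0.092, 0.682)
t=5.000: state=(0.219, 0.083, 0.698)
t=5.200: state=(0.212, 0.075, 0.713)
t=5.220: state=(0.212, 0.074, 0.714)
compare at T: S=0.212, I=0.074, R=0.714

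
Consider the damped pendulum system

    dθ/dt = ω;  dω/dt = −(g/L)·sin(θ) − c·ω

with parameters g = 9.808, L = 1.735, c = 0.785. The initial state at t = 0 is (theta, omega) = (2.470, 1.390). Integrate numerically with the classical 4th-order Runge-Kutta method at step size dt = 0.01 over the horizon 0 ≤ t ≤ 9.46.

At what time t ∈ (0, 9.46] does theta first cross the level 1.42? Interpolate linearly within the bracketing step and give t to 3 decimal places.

t = 1.486

t=0.000: state=(2.470, 1.390)
step 1 (dt=0.01): k1=(1.390, -4.609), k2=(1.367, -4.560), k3=(1.367, -4.560), k4=(1.344, -4.512); state += dt/6·(k1+2k2+2k3+k4)
t=0.010: state=(2.484, 1.344)
t=0.020: state=(2.497, 1.300)
t=0.030: state=(2.510, 1.256)
continuing one RK4 step at a time; state shown every 50 steps (Δt=0.5):
t=0.500: state=(2.739, -0.112)
t=1.000: state=(2.412, -1.252)
t=1.480: state=(1.438, -2.867)
next step: t=1.490: state=(1.409, -2.900) — theta has crossed 1.42
linear interpolation between t=1.480 (1.43813) and t=1.490 (1.40929) → t≈1.486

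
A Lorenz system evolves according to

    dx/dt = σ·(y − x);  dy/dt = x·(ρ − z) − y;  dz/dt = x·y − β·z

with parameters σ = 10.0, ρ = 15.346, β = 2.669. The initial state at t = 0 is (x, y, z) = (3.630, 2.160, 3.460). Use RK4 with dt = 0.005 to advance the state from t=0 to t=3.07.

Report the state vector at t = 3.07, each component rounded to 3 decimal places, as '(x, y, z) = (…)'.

(x, y, z) = (6.335, 8.475, 10.234)

t=0.000: state=(3.630, 2.160, 3.460)
step 1 (dt=0.005): k1=(-14.700, 40.986, -1.394), k2=(-13.308, 40.459, -1.096), k3=(-13.356, 40.499, -1.095), k4=(-12.007, 40.009, -0.802); state += dt/6·(k1+2k2+2k3+k4)
t=0.005: state=(3.563, 2.362, 3.455)
t=0.010: state=(3.510, 2.560, 3.452)
t=0.015: state=(3.468, 2.754, 3.452)
continuing one RK4 step at a time; state shown every 20 steps (Δt=0.1):
t=0.100: state=(4.099, 5.974, 3.977)
t=0.200: state=(6.923, 10.525, 7.091)
t=0.300: state=(10.458, 13.117, 15.094)
t=0.400: state=(10.527, 7.747, 22.059)
t=0.500: state=(6.323, 1.805, 20.224)
t=0.600: state=(2.804, 0.423, 15.834)
t=0.700: state=(1.341, 0.604, 12.202)
t=0.800: state=(1.025, 1.032, 9.423)
t=0.900: state=(1.250, 1.677, 7.347)
t=1.000: state=(1.902, 2.812, 5.933)
t=1.100: state=(3.170, 4.860, 5.392)
t=1.200: state=(5.403, 8.204, 6.605)
t=1.300: state=(8.557, 11.726, 11.409)
t=1.400: state=(10.511, 10.569, 18.849)
t=1.500: state=(8.403, 4.717, 20.968)
t=1.600: state=(4.724, 1.615, 17.697)
t=1.700: state=(2.556, 1.266, 13.952)
t=1.800: state=(1.891, 1.733, 10.956)
t=1.900: state=(2.086, 2.598, 8.756)
t=2.000: state=(2.912, 4.074, 7.428)
t=2.100: state=(4.479, 6.482, 7.401)
t=2.200: state=(6.885, 9.581, 9.757)
t=2.300: state=(9.289, 10.928, 15.156)
t=2.400: state=(9.320, 7.644, 19.641)
t=2.500: state=(6.653, 3.594, 18.893)
t=2.600: state=(4.085, 2.198, 15.713)
t=2.700: state=(2.904, 2.354, 12.681)
t=2.800: state=(2.827, 3.165, 10.380)
t=2.900: state=(3.526, 4.581, 9.013)
t=3.000: state=(4.945, 6.726, 9.007)
t=3.070: state=(6.335, 8.475, 10.234)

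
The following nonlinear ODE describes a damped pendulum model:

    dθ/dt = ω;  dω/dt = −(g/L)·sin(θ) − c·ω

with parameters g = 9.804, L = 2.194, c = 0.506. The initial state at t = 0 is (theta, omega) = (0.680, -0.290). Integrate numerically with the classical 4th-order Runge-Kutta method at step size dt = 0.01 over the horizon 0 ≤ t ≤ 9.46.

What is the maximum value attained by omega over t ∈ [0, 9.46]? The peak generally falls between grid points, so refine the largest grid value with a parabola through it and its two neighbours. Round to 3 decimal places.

max omega = 0.823

t=0.000: state=(0.680, -0.290)
step 1 (dt=0.01): k1=(-0.290, -2.663), k2=(-0.303, -2.651), k3=(-0.303, -2.651), k4=(-0.317, -2.639); state += dt/6·(k1+2k2+2k3+k4)
t=0.010: state=(0.677, -0.317)
t=0.020: state=(0.674, -0.343)
t=0.030: state=(0.670, -0.369)
continuing one RK4 step at a time; state shown every 50 steps (Δt=0.5):
t=0.500: state=(0.271, -1.172)
t=1.000: state=(-0.282, -0.848)
t=1.500: state=(-0.464, 0.143)
t=2.000: state=(-0.199, 0.792)
t=2.500: state=(0.182, 0.599)
t=3.000: state=(0.316, -0.082)
t=3.500: state=(0.140, -0.539)
t=4.000: state=(-0.122, -0.415)
t=4.500: state=(-0.216, 0.052)
t=5.000: state=(-0.096, 0.369)
t=5.500: state=(0.083, 0.284)
t=6.000: state=(0.148, -0.036)
t=6.500: state=(0.066, -0.252)
t=7.000: state=(-0.057, -0.194)
t=7.500: state=(-0.101, 0.025)
t=8.000: state=(-0.045, 0.173)
t=8.500: state=(0.039, 0.133)
t=9.000: state=(0.069, -0.018)
t=9.460: state=(0.035, -0.115)
largest grid value and its neighbours: omega(2.120)=0.82307, omega(2.130)=0.82327, omega(2.140)=0.82310
parabola through these three points peaks at t≈2.130 with omega≈0.82327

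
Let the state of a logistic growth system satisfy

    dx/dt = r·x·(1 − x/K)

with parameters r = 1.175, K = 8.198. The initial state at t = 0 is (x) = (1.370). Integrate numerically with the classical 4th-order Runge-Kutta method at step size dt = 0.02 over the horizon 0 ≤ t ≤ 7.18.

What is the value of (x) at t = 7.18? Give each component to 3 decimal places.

(x) = (8.189)

t=0.000: state=(1.370)
step 1 (dt=0.02): k1=(1.341), k2=(1.351), k3=(1.351), k4=(1.362); state += dt/6·(k1+2k2+2k3+k4)
t=0.020: state=(1.397)
t=0.040: state=(1.424)
t=0.060: state=(1.452)
continuing one RK4 step at a time; state shown every 25 steps (Δt=0.5):
t=0.500: state=(2.175)
t=1.000: state=(3.229)
t=1.500: state=(4.419)
t=2.000: state=(5.557)
t=2.500: state=(6.485)
t=3.000: state=(7.149)
t=3.500: state=(7.580)
t=4.000: state=(7.842)
t=4.500: state=(7.997)
t=5.000: state=(8.085)
t=5.500: state=(8.135)
t=6.000: state=(8.163)
t=6.500: state=(8.178)
t=7.000: state=(8.187)
t=7.180: state=(8.189)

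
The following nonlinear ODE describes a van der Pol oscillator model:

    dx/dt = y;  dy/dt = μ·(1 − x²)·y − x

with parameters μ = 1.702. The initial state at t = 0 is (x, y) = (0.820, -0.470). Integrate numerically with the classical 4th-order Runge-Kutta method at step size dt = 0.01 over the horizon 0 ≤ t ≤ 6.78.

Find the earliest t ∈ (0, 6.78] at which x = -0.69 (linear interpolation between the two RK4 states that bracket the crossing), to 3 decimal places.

t = 1.059

t=0.000: state=(0.820, -0.470)
step 1 (dt=0.01): k1=(-0.470, -1.082), k2=(-0.475, -1.086), k3=(-0.475, -1.086), k4=(-0.481, -1.090); state += dt/6·(k1+2k2+2k3+k4)
t=0.010: state=(0.815, -0.481)
t=0.020: state=(0.810, -0.492)
t=0.030: state=(0.805, -0.503)
continuing one RK4 step at a time; state shown every 25 steps (Δt=0.25):
t=0.250: state=(0.666, -0.774)
t=0.500: state=(0.423, -1.202)
t=0.750: state=(0.046, -1.863)
t=1.000: state=(-0.526, -2.698)
t=1.050: state=(-0.664, -2.819)
next step: t=1.060: state=(-0.692, -2.838) — x has crossed -0.69
linear interpolation between t=1.050 (-0.66411) and t=1.060 (-0.69240) → t≈1.059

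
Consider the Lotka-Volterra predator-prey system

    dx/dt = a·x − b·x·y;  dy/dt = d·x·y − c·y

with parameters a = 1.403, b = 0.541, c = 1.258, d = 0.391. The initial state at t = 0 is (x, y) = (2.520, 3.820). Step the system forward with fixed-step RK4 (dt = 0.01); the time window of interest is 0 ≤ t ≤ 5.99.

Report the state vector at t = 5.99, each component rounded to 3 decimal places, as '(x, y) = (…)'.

t=0.000: state=(2.520, 3.820)
step 1 (dt=0.01): k1=(-1.672, -1.042), k2=(-1.660, -1.053), k3=(-1.660, -1.053), k4=(-1.647, -1.063); state += dt/6·(k1+2k2+2k3+k4)
t=0.010: state=(2.503, 3.809)
t=0.020: state=(2.487, 3.799)
t=0.030: state=(2.471, 3.788)
continuing one RK4 step at a time; state shown every 20 steps (Δt=0.2):
t=0.200: state=(2.235, 3.575)
t=0.400: state=(2.041, 3.284)
t=0.600: state=(1.926, 2.980)
t=0.800: state=(1.876, 2.688)
t=1.000: state=(1.885, 2.420)
t=1.200: state=(1.946, 2.185)
t=1.400: state=(2.056, 1.986)
t=1.600: state=(2.216, 1.825)
t=1.800: state=(2.425, 1.700)
t=2.000: state=(2.685, 1.614)
t=2.200: state=(2.994, 1.567)
t=2.400: state=(3.348, 1.560)
t=2.600: state=(3.737, 1.600)
t=2.800: state=(4.142, 1.693)
t=3.000: state=(4.531, 1.849)
t=3.200: state=(4.854, 2.076)
t=3.400: state=(5.053, 2.380)
t=3.600: state=(5.070, 2.753)
t=3.800: state=(4.875, 3.163)
t=4.000: state=(4.486, 3.550)
t=4.200: state=(3.977, 3.845)
t=4.400: state=(3.440, 3.995)
t=4.600: state=(2.953, 3.986)
t=4.800: state=(2.557, 3.842)
t=5.000: state=(2.261, 3.605)
t=5.200: state=(2.058, 3.317)
t=5.400: state=(1.935, 3.013)
t=5.600: state=(1.879, 2.719)
t=5.800: state=(1.881, 2.448)
t=5.990: state=(1.933, 2.220)

(x, y) = (1.933, 2.220)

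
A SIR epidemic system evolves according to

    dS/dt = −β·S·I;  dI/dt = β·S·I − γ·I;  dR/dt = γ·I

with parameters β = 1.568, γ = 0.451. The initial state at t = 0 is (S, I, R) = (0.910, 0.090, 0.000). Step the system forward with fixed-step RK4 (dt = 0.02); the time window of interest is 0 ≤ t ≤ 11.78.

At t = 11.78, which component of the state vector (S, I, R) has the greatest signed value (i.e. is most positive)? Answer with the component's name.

largest component: R

t=0.000: state=(0.910, 0.090, 0.000)
step 1 (dt=0.02): k1=(-0.128, 0.088, 0.041), k2=(-0.129, 0.089, 0.041), k3=(-0.129, 0.089, 0.041), k4=(-0.131, 0.089, 0.041); state += dt/6·(k1+2k2+2k3+k4)
t=0.020: state=(0.907, 0.092, 0.001)
t=0.040: state=(0.905, 0.094, 0.002)
t=0.060: state=(0.902, 0.095, 0.003)
continuing one RK4 step at a time; state shown every 25 steps (Δt=0.5):
t=0.500: state=(0.832, 0.142, 0.026)
t=1.000: state=(0.725, 0.210, 0.065)
t=1.500: state=(0.598, 0.281, 0.121)
t=2.000: state=(0.468, 0.341, 0.191)
t=2.500: state=(0.353, 0.375, 0.273)
t=3.000: state=(0.262, 0.380, 0.358)
t=3.500: state=(0.196, 0.362, 0.442)
t=4.000: state=(0.149, 0.331, 0.520)
t=4.500: state=(0.117, 0.293, 0.591)
t=5.000: state=(0.094, 0.253, 0.652)
t=5.500: state=(0.078, 0.216, 0.705)
t=6.000: state=(0.067, 0.183, 0.750)
t=6.500: state=(0.059, 0.153, 0.788)
t=7.000: state=(0.053, 0.128, 0.820)
t=7.500: state=(0.048, 0.106, 0.846)
t=8.000: state=(0.045, 0.088, 0.868)
t=8.500: state=(0.042, 0.072, 0.886)
t=9.000: state=(0.040, 0.060, 0.901)
t=9.500: state=(0.038, 0.049, 0.913)
t=10.000: state=(0.037, 0.040, 0.923)
t=10.500: state=(0.036, 0.033, 0.931)
t=11.000: state=(0.035, 0.027, 0.938)
t=11.500: state=(0.034, 0.022, 0.943)
t=11.780: state=(0.034, 0.020, 0.946)
compare at T: S=0.034, I=0.020, R=0.946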